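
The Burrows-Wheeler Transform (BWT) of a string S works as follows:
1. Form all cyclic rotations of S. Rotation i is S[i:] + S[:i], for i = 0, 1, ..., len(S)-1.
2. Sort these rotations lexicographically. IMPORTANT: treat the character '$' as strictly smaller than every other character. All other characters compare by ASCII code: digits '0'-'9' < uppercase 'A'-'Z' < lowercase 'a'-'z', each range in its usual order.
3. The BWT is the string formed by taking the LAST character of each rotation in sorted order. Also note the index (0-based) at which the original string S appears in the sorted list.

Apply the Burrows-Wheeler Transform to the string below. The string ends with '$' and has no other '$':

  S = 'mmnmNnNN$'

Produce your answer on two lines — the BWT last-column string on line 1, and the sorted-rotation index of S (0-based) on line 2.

All 9 rotations (rotation i = S[i:]+S[:i]):
  rot[0] = mmnmNnNN$
  rot[1] = mnmNnNN$m
  rot[2] = nmNnNN$mm
  rot[3] = mNnNN$mmn
  rot[4] = NnNN$mmnm
  rot[5] = nNN$mmnmN
  rot[6] = NN$mmnmNn
  rot[7] = N$mmnmNnN
  rot[8] = $mmnmNnNN
Sorted (with $ < everything):
  sorted[0] = $mmnmNnNN  (last char: 'N')
  sorted[1] = N$mmnmNnN  (last char: 'N')
  sorted[2] = NN$mmnmNn  (last char: 'n')
  sorted[3] = NnNN$mmnm  (last char: 'm')
  sorted[4] = mNnNN$mmn  (last char: 'n')
  sorted[5] = mmnmNnNN$  (last char: '$')
  sorted[6] = mnmNnNN$m  (last char: 'm')
  sorted[7] = nNN$mmnmN  (last char: 'N')
  sorted[8] = nmNnNN$mm  (last char: 'm')
Last column: NNnmn$mNm
Original string S is at sorted index 5

Answer: NNnmn$mNm
5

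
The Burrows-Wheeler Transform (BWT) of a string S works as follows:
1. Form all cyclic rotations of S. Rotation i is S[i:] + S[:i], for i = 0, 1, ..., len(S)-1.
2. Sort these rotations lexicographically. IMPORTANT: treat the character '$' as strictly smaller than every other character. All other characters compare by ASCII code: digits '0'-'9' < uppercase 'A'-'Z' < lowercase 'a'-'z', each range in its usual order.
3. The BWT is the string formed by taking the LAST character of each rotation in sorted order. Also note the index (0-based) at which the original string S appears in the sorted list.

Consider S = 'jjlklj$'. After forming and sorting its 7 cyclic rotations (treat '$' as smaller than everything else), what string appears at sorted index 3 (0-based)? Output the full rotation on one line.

All 7 rotations (rotation i = S[i:]+S[:i]):
  rot[0] = jjlklj$
  rot[1] = jlklj$j
  rot[2] = lklj$jj
  rot[3] = klj$jjl
  rot[4] = lj$jjlk
  rot[5] = j$jjlkl
  rot[6] = $jjlklj
Sorted (with $ < everything):
  sorted[0] = $jjlklj
  sorted[1] = j$jjlkl
  sorted[2] = jjlklj$
  sorted[3] = jlklj$j
  sorted[4] = klj$jjl
  sorted[5] = lj$jjlk
  sorted[6] = lklj$jj
sorted[3] = jlklj$j

Answer: jlklj$j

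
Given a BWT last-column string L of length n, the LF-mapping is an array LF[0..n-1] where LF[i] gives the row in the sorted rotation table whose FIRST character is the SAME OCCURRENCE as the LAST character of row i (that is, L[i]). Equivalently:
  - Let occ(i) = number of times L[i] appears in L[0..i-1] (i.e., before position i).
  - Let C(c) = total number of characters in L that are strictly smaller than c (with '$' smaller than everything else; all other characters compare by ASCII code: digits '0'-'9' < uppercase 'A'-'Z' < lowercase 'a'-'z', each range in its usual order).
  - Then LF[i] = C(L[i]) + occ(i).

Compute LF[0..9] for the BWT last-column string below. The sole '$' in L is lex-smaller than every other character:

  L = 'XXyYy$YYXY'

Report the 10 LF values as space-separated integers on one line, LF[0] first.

Char counts: '$':1, 'X':3, 'Y':4, 'y':2
C (first-col start): C('$')=0, C('X')=1, C('Y')=4, C('y')=8
L[0]='X': occ=0, LF[0]=C('X')+0=1+0=1
L[1]='X': occ=1, LF[1]=C('X')+1=1+1=2
L[2]='y': occ=0, LF[2]=C('y')+0=8+0=8
L[3]='Y': occ=0, LF[3]=C('Y')+0=4+0=4
L[4]='y': occ=1, LF[4]=C('y')+1=8+1=9
L[5]='$': occ=0, LF[5]=C('$')+0=0+0=0
L[6]='Y': occ=1, LF[6]=C('Y')+1=4+1=5
L[7]='Y': occ=2, LF[7]=C('Y')+2=4+2=6
L[8]='X': occ=2, LF[8]=C('X')+2=1+2=3
L[9]='Y': occ=3, LF[9]=C('Y')+3=4+3=7

Answer: 1 2 8 4 9 0 5 6 3 7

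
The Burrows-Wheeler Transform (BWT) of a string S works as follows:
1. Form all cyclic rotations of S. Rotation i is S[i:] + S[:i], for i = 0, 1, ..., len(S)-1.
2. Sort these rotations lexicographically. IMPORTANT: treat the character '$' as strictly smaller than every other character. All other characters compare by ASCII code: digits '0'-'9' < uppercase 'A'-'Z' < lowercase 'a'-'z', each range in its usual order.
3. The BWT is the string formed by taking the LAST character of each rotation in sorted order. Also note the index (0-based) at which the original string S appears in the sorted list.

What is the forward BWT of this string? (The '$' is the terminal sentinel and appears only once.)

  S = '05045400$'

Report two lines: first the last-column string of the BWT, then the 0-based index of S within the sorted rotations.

All 9 rotations (rotation i = S[i:]+S[:i]):
  rot[0] = 05045400$
  rot[1] = 5045400$0
  rot[2] = 045400$05
  rot[3] = 45400$050
  rot[4] = 5400$0504
  rot[5] = 400$05045
  rot[6] = 00$050454
  rot[7] = 0$0504540
  rot[8] = $05045400
Sorted (with $ < everything):
  sorted[0] = $05045400  (last char: '0')
  sorted[1] = 0$0504540  (last char: '0')
  sorted[2] = 00$050454  (last char: '4')
  sorted[3] = 045400$05  (last char: '5')
  sorted[4] = 05045400$  (last char: '$')
  sorted[5] = 400$05045  (last char: '5')
  sorted[6] = 45400$050  (last char: '0')
  sorted[7] = 5045400$0  (last char: '0')
  sorted[8] = 5400$0504  (last char: '4')
Last column: 0045$5004
Original string S is at sorted index 4

Answer: 0045$5004
4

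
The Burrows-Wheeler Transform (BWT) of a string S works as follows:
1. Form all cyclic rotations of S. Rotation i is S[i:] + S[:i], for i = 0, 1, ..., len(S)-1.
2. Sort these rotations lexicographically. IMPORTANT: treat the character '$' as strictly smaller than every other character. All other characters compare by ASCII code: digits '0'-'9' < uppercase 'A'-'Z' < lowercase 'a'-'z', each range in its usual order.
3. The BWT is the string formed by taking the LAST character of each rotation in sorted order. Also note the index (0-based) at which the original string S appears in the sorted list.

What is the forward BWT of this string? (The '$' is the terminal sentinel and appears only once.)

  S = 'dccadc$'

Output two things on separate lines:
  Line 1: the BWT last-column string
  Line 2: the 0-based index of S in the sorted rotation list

Answer: ccdcda$
6

Derivation:
All 7 rotations (rotation i = S[i:]+S[:i]):
  rot[0] = dccadc$
  rot[1] = ccadc$d
  rot[2] = cadc$dc
  rot[3] = adc$dcc
  rot[4] = dc$dcca
  rot[5] = c$dccad
  rot[6] = $dccadc
Sorted (with $ < everything):
  sorted[0] = $dccadc  (last char: 'c')
  sorted[1] = adc$dcc  (last char: 'c')
  sorted[2] = c$dccad  (last char: 'd')
  sorted[3] = cadc$dc  (last char: 'c')
  sorted[4] = ccadc$d  (last char: 'd')
  sorted[5] = dc$dcca  (last char: 'a')
  sorted[6] = dccadc$  (last char: '$')
Last column: ccdcda$
Original string S is at sorted index 6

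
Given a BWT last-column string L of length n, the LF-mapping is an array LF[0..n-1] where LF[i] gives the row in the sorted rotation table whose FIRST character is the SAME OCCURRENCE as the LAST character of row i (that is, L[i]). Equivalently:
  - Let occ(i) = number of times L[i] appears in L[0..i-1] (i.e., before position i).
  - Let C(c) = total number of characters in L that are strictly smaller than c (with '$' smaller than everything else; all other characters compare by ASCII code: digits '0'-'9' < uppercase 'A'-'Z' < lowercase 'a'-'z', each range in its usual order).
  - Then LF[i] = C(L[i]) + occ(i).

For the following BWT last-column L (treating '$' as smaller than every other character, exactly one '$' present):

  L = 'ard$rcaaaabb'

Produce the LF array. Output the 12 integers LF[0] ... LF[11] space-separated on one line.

Char counts: '$':1, 'a':5, 'b':2, 'c':1, 'd':1, 'r':2
C (first-col start): C('$')=0, C('a')=1, C('b')=6, C('c')=8, C('d')=9, C('r')=10
L[0]='a': occ=0, LF[0]=C('a')+0=1+0=1
L[1]='r': occ=0, LF[1]=C('r')+0=10+0=10
L[2]='d': occ=0, LF[2]=C('d')+0=9+0=9
L[3]='$': occ=0, LF[3]=C('$')+0=0+0=0
L[4]='r': occ=1, LF[4]=C('r')+1=10+1=11
L[5]='c': occ=0, LF[5]=C('c')+0=8+0=8
L[6]='a': occ=1, LF[6]=C('a')+1=1+1=2
L[7]='a': occ=2, LF[7]=C('a')+2=1+2=3
L[8]='a': occ=3, LF[8]=C('a')+3=1+3=4
L[9]='a': occ=4, LF[9]=C('a')+4=1+4=5
L[10]='b': occ=0, LF[10]=C('b')+0=6+0=6
L[11]='b': occ=1, LF[11]=C('b')+1=6+1=7

Answer: 1 10 9 0 11 8 2 3 4 5 6 7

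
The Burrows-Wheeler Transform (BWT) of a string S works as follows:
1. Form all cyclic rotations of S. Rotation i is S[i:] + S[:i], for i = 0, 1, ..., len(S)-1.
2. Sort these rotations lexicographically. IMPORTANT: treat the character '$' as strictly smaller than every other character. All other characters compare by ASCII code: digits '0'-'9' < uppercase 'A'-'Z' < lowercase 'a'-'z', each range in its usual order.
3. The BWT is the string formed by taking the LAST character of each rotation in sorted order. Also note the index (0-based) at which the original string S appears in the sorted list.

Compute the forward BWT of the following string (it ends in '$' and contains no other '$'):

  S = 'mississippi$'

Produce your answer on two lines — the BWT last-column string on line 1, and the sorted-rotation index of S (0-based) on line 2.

Answer: ipssm$pissii
5

Derivation:
All 12 rotations (rotation i = S[i:]+S[:i]):
  rot[0] = mississippi$
  rot[1] = ississippi$m
  rot[2] = ssissippi$mi
  rot[3] = sissippi$mis
  rot[4] = issippi$miss
  rot[5] = ssippi$missi
  rot[6] = sippi$missis
  rot[7] = ippi$mississ
  rot[8] = ppi$mississi
  rot[9] = pi$mississip
  rot[10] = i$mississipp
  rot[11] = $mississippi
Sorted (with $ < everything):
  sorted[0] = $mississippi  (last char: 'i')
  sorted[1] = i$mississipp  (last char: 'p')
  sorted[2] = ippi$mississ  (last char: 's')
  sorted[3] = issippi$miss  (last char: 's')
  sorted[4] = ississippi$m  (last char: 'm')
  sorted[5] = mississippi$  (last char: '$')
  sorted[6] = pi$mississip  (last char: 'p')
  sorted[7] = ppi$mississi  (last char: 'i')
  sorted[8] = sippi$missis  (last char: 's')
  sorted[9] = sissippi$mis  (last char: 's')
  sorted[10] = ssippi$missi  (last char: 'i')
  sorted[11] = ssissippi$mi  (last char: 'i')
Last column: ipssm$pissii
Original string S is at sorted index 5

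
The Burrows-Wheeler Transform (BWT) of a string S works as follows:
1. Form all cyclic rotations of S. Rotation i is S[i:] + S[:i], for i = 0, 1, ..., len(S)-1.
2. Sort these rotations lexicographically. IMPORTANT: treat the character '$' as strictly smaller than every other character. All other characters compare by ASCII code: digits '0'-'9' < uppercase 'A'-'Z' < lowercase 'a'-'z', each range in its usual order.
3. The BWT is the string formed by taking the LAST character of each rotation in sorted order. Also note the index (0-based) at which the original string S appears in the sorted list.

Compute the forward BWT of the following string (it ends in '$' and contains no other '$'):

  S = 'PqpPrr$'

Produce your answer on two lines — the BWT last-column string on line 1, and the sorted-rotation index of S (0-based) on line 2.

All 7 rotations (rotation i = S[i:]+S[:i]):
  rot[0] = PqpPrr$
  rot[1] = qpPrr$P
  rot[2] = pPrr$Pq
  rot[3] = Prr$Pqp
  rot[4] = rr$PqpP
  rot[5] = r$PqpPr
  rot[6] = $PqpPrr
Sorted (with $ < everything):
  sorted[0] = $PqpPrr  (last char: 'r')
  sorted[1] = PqpPrr$  (last char: '$')
  sorted[2] = Prr$Pqp  (last char: 'p')
  sorted[3] = pPrr$Pq  (last char: 'q')
  sorted[4] = qpPrr$P  (last char: 'P')
  sorted[5] = r$PqpPr  (last char: 'r')
  sorted[6] = rr$PqpP  (last char: 'P')
Last column: r$pqPrP
Original string S is at sorted index 1

Answer: r$pqPrP
1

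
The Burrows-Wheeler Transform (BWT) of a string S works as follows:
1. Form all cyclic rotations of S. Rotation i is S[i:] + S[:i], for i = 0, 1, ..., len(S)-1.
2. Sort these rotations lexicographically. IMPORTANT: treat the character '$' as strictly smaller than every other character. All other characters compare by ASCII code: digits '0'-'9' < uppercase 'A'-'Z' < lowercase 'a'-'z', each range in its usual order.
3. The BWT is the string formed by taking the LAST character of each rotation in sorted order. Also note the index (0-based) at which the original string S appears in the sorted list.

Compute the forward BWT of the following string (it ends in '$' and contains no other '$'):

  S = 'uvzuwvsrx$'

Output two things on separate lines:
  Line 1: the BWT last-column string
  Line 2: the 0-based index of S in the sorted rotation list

Answer: xsv$zwuurv
3

Derivation:
All 10 rotations (rotation i = S[i:]+S[:i]):
  rot[0] = uvzuwvsrx$
  rot[1] = vzuwvsrx$u
  rot[2] = zuwvsrx$uv
  rot[3] = uwvsrx$uvz
  rot[4] = wvsrx$uvzu
  rot[5] = vsrx$uvzuw
  rot[6] = srx$uvzuwv
  rot[7] = rx$uvzuwvs
  rot[8] = x$uvzuwvsr
  rot[9] = $uvzuwvsrx
Sorted (with $ < everything):
  sorted[0] = $uvzuwvsrx  (last char: 'x')
  sorted[1] = rx$uvzuwvs  (last char: 's')
  sorted[2] = srx$uvzuwv  (last char: 'v')
  sorted[3] = uvzuwvsrx$  (last char: '$')
  sorted[4] = uwvsrx$uvz  (last char: 'z')
  sorted[5] = vsrx$uvzuw  (last char: 'w')
  sorted[6] = vzuwvsrx$u  (last char: 'u')
  sorted[7] = wvsrx$uvzu  (last char: 'u')
  sorted[8] = x$uvzuwvsr  (last char: 'r')
  sorted[9] = zuwvsrx$uv  (last char: 'v')
Last column: xsv$zwuurv
Original string S is at sorted index 3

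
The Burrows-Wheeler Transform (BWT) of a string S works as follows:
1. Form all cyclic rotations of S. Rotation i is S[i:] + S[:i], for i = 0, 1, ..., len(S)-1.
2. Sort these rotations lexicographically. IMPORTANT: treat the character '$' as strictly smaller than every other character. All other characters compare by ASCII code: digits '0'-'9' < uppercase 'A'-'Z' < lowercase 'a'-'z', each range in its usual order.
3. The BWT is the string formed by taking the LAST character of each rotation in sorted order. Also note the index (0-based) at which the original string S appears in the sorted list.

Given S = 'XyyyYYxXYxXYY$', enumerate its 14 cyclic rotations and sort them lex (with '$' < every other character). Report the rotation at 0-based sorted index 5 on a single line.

Answer: YY$XyyyYYxXYxX

Derivation:
All 14 rotations (rotation i = S[i:]+S[:i]):
  rot[0] = XyyyYYxXYxXYY$
  rot[1] = yyyYYxXYxXYY$X
  rot[2] = yyYYxXYxXYY$Xy
  rot[3] = yYYxXYxXYY$Xyy
  rot[4] = YYxXYxXYY$Xyyy
  rot[5] = YxXYxXYY$XyyyY
  rot[6] = xXYxXYY$XyyyYY
  rot[7] = XYxXYY$XyyyYYx
  rot[8] = YxXYY$XyyyYYxX
  rot[9] = xXYY$XyyyYYxXY
  rot[10] = XYY$XyyyYYxXYx
  rot[11] = YY$XyyyYYxXYxX
  rot[12] = Y$XyyyYYxXYxXY
  rot[13] = $XyyyYYxXYxXYY
Sorted (with $ < everything):
  sorted[0] = $XyyyYYxXYxXYY
  sorted[1] = XYY$XyyyYYxXYx
  sorted[2] = XYxXYY$XyyyYYx
  sorted[3] = XyyyYYxXYxXYY$
  sorted[4] = Y$XyyyYYxXYxXY
  sorted[5] = YY$XyyyYYxXYxX
  sorted[6] = YYxXYxXYY$Xyyy
  sorted[7] = YxXYY$XyyyYYxX
  sorted[8] = YxXYxXYY$XyyyY
  sorted[9] = xXYY$XyyyYYxXY
  sorted[10] = xXYxXYY$XyyyYY
  sorted[11] = yYYxXYxXYY$Xyy
  sorted[12] = yyYYxXYxXYY$Xy
  sorted[13] = yyyYYxXYxXYY$X
sorted[5] = YY$XyyyYYxXYxX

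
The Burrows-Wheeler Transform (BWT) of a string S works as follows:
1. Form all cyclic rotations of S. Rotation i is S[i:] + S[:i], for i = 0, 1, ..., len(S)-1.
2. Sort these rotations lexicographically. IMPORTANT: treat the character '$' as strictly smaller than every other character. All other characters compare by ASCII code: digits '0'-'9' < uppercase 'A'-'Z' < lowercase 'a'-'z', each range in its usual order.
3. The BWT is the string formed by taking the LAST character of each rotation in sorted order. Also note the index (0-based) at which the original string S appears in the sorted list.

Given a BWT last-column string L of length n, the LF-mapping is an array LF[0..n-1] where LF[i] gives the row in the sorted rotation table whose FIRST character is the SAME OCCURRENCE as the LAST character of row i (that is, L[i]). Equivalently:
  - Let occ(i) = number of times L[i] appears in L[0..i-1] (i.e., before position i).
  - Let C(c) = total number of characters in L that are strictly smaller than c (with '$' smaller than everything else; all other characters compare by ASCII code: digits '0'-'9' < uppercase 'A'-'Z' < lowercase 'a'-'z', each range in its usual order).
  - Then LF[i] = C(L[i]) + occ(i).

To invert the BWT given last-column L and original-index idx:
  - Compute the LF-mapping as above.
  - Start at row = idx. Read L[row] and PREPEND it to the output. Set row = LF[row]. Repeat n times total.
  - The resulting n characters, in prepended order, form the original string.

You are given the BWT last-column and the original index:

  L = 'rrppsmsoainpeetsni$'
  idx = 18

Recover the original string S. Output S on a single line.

Answer: transmissionpepper$

Derivation:
LF mapping: 13 14 10 11 15 6 16 9 1 4 7 12 2 3 18 17 8 5 0
Walk LF starting at row 18, prepending L[row]:
  step 1: row=18, L[18]='$', prepend. Next row=LF[18]=0
  step 2: row=0, L[0]='r', prepend. Next row=LF[0]=13
  step 3: row=13, L[13]='e', prepend. Next row=LF[13]=3
  step 4: row=3, L[3]='p', prepend. Next row=LF[3]=11
  step 5: row=11, L[11]='p', prepend. Next row=LF[11]=12
  step 6: row=12, L[12]='e', prepend. Next row=LF[12]=2
  step 7: row=2, L[2]='p', prepend. Next row=LF[2]=10
  step 8: row=10, L[10]='n', prepend. Next row=LF[10]=7
  step 9: row=7, L[7]='o', prepend. Next row=LF[7]=9
  step 10: row=9, L[9]='i', prepend. Next row=LF[9]=4
  step 11: row=4, L[4]='s', prepend. Next row=LF[4]=15
  step 12: row=15, L[15]='s', prepend. Next row=LF[15]=17
  step 13: row=17, L[17]='i', prepend. Next row=LF[17]=5
  step 14: row=5, L[5]='m', prepend. Next row=LF[5]=6
  step 15: row=6, L[6]='s', prepend. Next row=LF[6]=16
  step 16: row=16, L[16]='n', prepend. Next row=LF[16]=8
  step 17: row=8, L[8]='a', prepend. Next row=LF[8]=1
  step 18: row=1, L[1]='r', prepend. Next row=LF[1]=14
  step 19: row=14, L[14]='t', prepend. Next row=LF[14]=18
Reversed output: transmissionpepper$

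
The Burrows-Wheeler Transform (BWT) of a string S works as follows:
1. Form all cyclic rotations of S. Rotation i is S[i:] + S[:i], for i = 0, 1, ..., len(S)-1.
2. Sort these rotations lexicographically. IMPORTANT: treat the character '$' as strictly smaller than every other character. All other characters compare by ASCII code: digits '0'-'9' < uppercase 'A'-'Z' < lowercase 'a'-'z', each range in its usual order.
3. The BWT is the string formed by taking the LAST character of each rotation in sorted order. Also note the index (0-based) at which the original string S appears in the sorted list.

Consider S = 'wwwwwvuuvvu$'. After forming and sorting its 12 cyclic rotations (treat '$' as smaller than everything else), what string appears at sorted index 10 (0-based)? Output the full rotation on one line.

Answer: wwwwvuuvvu$w

Derivation:
All 12 rotations (rotation i = S[i:]+S[:i]):
  rot[0] = wwwwwvuuvvu$
  rot[1] = wwwwvuuvvu$w
  rot[2] = wwwvuuvvu$ww
  rot[3] = wwvuuvvu$www
  rot[4] = wvuuvvu$wwww
  rot[5] = vuuvvu$wwwww
  rot[6] = uuvvu$wwwwwv
  rot[7] = uvvu$wwwwwvu
  rot[8] = vvu$wwwwwvuu
  rot[9] = vu$wwwwwvuuv
  rot[10] = u$wwwwwvuuvv
  rot[11] = $wwwwwvuuvvu
Sorted (with $ < everything):
  sorted[0] = $wwwwwvuuvvu
  sorted[1] = u$wwwwwvuuvv
  sorted[2] = uuvvu$wwwwwv
  sorted[3] = uvvu$wwwwwvu
  sorted[4] = vu$wwwwwvuuv
  sorted[5] = vuuvvu$wwwww
  sorted[6] = vvu$wwwwwvuu
  sorted[7] = wvuuvvu$wwww
  sorted[8] = wwvuuvvu$www
  sorted[9] = wwwvuuvvu$ww
  sorted[10] = wwwwvuuvvu$w
  sorted[11] = wwwwwvuuvvu$
sorted[10] = wwwwvuuvvu$w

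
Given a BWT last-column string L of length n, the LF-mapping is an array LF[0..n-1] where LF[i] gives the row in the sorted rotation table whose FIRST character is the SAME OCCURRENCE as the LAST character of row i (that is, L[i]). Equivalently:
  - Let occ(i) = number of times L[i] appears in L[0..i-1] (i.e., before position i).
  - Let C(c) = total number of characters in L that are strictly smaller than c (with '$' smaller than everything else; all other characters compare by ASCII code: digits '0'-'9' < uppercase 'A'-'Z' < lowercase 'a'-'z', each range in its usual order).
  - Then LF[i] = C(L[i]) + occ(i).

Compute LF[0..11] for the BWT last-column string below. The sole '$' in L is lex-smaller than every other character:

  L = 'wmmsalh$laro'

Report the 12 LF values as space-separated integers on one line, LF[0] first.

Char counts: '$':1, 'a':2, 'h':1, 'l':2, 'm':2, 'o':1, 'r':1, 's':1, 'w':1
C (first-col start): C('$')=0, C('a')=1, C('h')=3, C('l')=4, C('m')=6, C('o')=8, C('r')=9, C('s')=10, C('w')=11
L[0]='w': occ=0, LF[0]=C('w')+0=11+0=11
L[1]='m': occ=0, LF[1]=C('m')+0=6+0=6
L[2]='m': occ=1, LF[2]=C('m')+1=6+1=7
L[3]='s': occ=0, LF[3]=C('s')+0=10+0=10
L[4]='a': occ=0, LF[4]=C('a')+0=1+0=1
L[5]='l': occ=0, LF[5]=C('l')+0=4+0=4
L[6]='h': occ=0, LF[6]=C('h')+0=3+0=3
L[7]='$': occ=0, LF[7]=C('$')+0=0+0=0
L[8]='l': occ=1, LF[8]=C('l')+1=4+1=5
L[9]='a': occ=1, LF[9]=C('a')+1=1+1=2
L[10]='r': occ=0, LF[10]=C('r')+0=9+0=9
L[11]='o': occ=0, LF[11]=C('o')+0=8+0=8

Answer: 11 6 7 10 1 4 3 0 5 2 9 8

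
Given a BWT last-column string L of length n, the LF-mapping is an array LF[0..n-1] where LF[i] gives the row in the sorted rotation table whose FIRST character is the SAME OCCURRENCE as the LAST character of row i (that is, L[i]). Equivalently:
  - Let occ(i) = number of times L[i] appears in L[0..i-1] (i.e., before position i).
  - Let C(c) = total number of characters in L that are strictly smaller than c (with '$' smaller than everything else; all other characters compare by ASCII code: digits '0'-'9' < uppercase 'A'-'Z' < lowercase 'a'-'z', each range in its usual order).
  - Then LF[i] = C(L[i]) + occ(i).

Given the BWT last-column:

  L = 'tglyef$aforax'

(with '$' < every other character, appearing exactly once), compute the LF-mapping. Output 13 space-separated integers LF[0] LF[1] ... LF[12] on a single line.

Char counts: '$':1, 'a':2, 'e':1, 'f':2, 'g':1, 'l':1, 'o':1, 'r':1, 't':1, 'x':1, 'y':1
C (first-col start): C('$')=0, C('a')=1, C('e')=3, C('f')=4, C('g')=6, C('l')=7, C('o')=8, C('r')=9, C('t')=10, C('x')=11, C('y')=12
L[0]='t': occ=0, LF[0]=C('t')+0=10+0=10
L[1]='g': occ=0, LF[1]=C('g')+0=6+0=6
L[2]='l': occ=0, LF[2]=C('l')+0=7+0=7
L[3]='y': occ=0, LF[3]=C('y')+0=12+0=12
L[4]='e': occ=0, LF[4]=C('e')+0=3+0=3
L[5]='f': occ=0, LF[5]=C('f')+0=4+0=4
L[6]='$': occ=0, LF[6]=C('$')+0=0+0=0
L[7]='a': occ=0, LF[7]=C('a')+0=1+0=1
L[8]='f': occ=1, LF[8]=C('f')+1=4+1=5
L[9]='o': occ=0, LF[9]=C('o')+0=8+0=8
L[10]='r': occ=0, LF[10]=C('r')+0=9+0=9
L[11]='a': occ=1, LF[11]=C('a')+1=1+1=2
L[12]='x': occ=0, LF[12]=C('x')+0=11+0=11

Answer: 10 6 7 12 3 4 0 1 5 8 9 2 11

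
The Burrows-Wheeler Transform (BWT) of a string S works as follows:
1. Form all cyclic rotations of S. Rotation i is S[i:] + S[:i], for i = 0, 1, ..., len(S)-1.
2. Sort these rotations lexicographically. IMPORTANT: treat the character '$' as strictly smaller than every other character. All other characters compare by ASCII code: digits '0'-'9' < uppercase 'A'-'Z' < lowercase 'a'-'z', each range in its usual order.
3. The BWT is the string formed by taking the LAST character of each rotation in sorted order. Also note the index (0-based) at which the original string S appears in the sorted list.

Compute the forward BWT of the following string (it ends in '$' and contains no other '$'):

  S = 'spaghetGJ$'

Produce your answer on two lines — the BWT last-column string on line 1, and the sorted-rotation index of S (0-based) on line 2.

Answer: JtGphags$e
8

Derivation:
All 10 rotations (rotation i = S[i:]+S[:i]):
  rot[0] = spaghetGJ$
  rot[1] = paghetGJ$s
  rot[2] = aghetGJ$sp
  rot[3] = ghetGJ$spa
  rot[4] = hetGJ$spag
  rot[5] = etGJ$spagh
  rot[6] = tGJ$spaghe
  rot[7] = GJ$spaghet
  rot[8] = J$spaghetG
  rot[9] = $spaghetGJ
Sorted (with $ < everything):
  sorted[0] = $spaghetGJ  (last char: 'J')
  sorted[1] = GJ$spaghet  (last char: 't')
  sorted[2] = J$spaghetG  (last char: 'G')
  sorted[3] = aghetGJ$sp  (last char: 'p')
  sorted[4] = etGJ$spagh  (last char: 'h')
  sorted[5] = ghetGJ$spa  (last char: 'a')
  sorted[6] = hetGJ$spag  (last char: 'g')
  sorted[7] = paghetGJ$s  (last char: 's')
  sorted[8] = spaghetGJ$  (last char: '$')
  sorted[9] = tGJ$spaghe  (last char: 'e')
Last column: JtGphags$e
Original string S is at sorted index 8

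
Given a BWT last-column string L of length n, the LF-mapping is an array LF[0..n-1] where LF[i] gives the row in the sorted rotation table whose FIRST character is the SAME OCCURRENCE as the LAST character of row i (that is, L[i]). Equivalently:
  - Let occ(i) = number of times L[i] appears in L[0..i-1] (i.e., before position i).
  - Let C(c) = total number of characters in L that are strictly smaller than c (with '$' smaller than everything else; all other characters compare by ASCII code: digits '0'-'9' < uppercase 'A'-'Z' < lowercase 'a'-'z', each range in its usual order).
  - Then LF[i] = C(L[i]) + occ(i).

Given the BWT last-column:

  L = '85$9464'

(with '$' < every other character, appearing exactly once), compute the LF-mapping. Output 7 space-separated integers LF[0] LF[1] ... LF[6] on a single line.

Char counts: '$':1, '4':2, '5':1, '6':1, '8':1, '9':1
C (first-col start): C('$')=0, C('4')=1, C('5')=3, C('6')=4, C('8')=5, C('9')=6
L[0]='8': occ=0, LF[0]=C('8')+0=5+0=5
L[1]='5': occ=0, LF[1]=C('5')+0=3+0=3
L[2]='$': occ=0, LF[2]=C('$')+0=0+0=0
L[3]='9': occ=0, LF[3]=C('9')+0=6+0=6
L[4]='4': occ=0, LF[4]=C('4')+0=1+0=1
L[5]='6': occ=0, LF[5]=C('6')+0=4+0=4
L[6]='4': occ=1, LF[6]=C('4')+1=1+1=2

Answer: 5 3 0 6 1 4 2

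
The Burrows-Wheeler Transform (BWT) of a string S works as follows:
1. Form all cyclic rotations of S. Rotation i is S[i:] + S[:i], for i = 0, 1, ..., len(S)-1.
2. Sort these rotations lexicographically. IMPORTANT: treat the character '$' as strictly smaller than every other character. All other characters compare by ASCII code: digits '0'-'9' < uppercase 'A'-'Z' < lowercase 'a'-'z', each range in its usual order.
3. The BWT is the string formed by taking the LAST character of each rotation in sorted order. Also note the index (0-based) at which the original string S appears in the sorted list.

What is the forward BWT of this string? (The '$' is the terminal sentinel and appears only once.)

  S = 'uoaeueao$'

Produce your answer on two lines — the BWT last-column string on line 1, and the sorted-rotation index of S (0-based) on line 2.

Answer: ooeuaaue$
8

Derivation:
All 9 rotations (rotation i = S[i:]+S[:i]):
  rot[0] = uoaeueao$
  rot[1] = oaeueao$u
  rot[2] = aeueao$uo
  rot[3] = eueao$uoa
  rot[4] = ueao$uoae
  rot[5] = eao$uoaeu
  rot[6] = ao$uoaeue
  rot[7] = o$uoaeuea
  rot[8] = $uoaeueao
Sorted (with $ < everything):
  sorted[0] = $uoaeueao  (last char: 'o')
  sorted[1] = aeueao$uo  (last char: 'o')
  sorted[2] = ao$uoaeue  (last char: 'e')
  sorted[3] = eao$uoaeu  (last char: 'u')
  sorted[4] = eueao$uoa  (last char: 'a')
  sorted[5] = o$uoaeuea  (last char: 'a')
  sorted[6] = oaeueao$u  (last char: 'u')
  sorted[7] = ueao$uoae  (last char: 'e')
  sorted[8] = uoaeueao$  (last char: '$')
Last column: ooeuaaue$
Original string S is at sorted index 8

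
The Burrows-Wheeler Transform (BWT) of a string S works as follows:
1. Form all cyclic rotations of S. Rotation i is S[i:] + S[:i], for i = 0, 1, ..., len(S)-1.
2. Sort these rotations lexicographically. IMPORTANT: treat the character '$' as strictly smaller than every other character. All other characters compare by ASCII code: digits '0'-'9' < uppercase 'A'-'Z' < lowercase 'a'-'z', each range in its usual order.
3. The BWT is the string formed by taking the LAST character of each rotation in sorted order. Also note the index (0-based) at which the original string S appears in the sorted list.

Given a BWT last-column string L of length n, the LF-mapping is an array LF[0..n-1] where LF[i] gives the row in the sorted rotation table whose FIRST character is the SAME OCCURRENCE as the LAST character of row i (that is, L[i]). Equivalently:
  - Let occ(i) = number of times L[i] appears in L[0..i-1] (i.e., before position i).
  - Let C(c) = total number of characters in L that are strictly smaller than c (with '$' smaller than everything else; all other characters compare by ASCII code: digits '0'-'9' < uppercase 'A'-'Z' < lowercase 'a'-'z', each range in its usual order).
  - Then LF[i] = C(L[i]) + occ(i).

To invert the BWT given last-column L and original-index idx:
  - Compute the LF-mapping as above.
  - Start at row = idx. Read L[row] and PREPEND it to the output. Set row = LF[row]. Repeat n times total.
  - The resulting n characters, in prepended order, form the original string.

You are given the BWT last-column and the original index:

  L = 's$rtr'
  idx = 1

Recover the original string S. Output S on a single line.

Answer: rrts$

Derivation:
LF mapping: 3 0 1 4 2
Walk LF starting at row 1, prepending L[row]:
  step 1: row=1, L[1]='$', prepend. Next row=LF[1]=0
  step 2: row=0, L[0]='s', prepend. Next row=LF[0]=3
  step 3: row=3, L[3]='t', prepend. Next row=LF[3]=4
  step 4: row=4, L[4]='r', prepend. Next row=LF[4]=2
  step 5: row=2, L[2]='r', prepend. Next row=LF[2]=1
Reversed output: rrts$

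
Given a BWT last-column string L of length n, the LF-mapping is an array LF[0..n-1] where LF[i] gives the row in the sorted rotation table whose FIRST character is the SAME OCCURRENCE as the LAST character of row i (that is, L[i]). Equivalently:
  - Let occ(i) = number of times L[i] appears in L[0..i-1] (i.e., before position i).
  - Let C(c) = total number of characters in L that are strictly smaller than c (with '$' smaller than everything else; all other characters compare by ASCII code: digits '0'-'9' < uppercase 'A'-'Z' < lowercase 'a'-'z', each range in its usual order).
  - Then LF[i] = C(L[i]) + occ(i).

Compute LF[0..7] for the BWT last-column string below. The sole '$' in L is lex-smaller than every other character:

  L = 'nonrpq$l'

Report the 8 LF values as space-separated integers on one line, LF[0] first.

Char counts: '$':1, 'l':1, 'n':2, 'o':1, 'p':1, 'q':1, 'r':1
C (first-col start): C('$')=0, C('l')=1, C('n')=2, C('o')=4, C('p')=5, C('q')=6, C('r')=7
L[0]='n': occ=0, LF[0]=C('n')+0=2+0=2
L[1]='o': occ=0, LF[1]=C('o')+0=4+0=4
L[2]='n': occ=1, LF[2]=C('n')+1=2+1=3
L[3]='r': occ=0, LF[3]=C('r')+0=7+0=7
L[4]='p': occ=0, LF[4]=C('p')+0=5+0=5
L[5]='q': occ=0, LF[5]=C('q')+0=6+0=6
L[6]='$': occ=0, LF[6]=C('$')+0=0+0=0
L[7]='l': occ=0, LF[7]=C('l')+0=1+0=1

Answer: 2 4 3 7 5 6 0 1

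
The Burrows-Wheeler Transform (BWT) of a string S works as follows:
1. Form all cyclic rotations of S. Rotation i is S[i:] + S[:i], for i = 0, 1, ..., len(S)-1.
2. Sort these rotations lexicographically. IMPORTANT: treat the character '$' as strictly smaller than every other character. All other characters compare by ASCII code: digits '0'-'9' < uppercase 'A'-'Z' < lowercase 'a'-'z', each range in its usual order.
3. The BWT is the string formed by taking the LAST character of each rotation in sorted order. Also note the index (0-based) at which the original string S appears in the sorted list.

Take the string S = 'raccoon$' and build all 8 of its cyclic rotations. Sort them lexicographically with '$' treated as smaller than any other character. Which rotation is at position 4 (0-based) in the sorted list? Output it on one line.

Answer: n$raccoo

Derivation:
All 8 rotations (rotation i = S[i:]+S[:i]):
  rot[0] = raccoon$
  rot[1] = accoon$r
  rot[2] = ccoon$ra
  rot[3] = coon$rac
  rot[4] = oon$racc
  rot[5] = on$racco
  rot[6] = n$raccoo
  rot[7] = $raccoon
Sorted (with $ < everything):
  sorted[0] = $raccoon
  sorted[1] = accoon$r
  sorted[2] = ccoon$ra
  sorted[3] = coon$rac
  sorted[4] = n$raccoo
  sorted[5] = on$racco
  sorted[6] = oon$racc
  sorted[7] = raccoon$
sorted[4] = n$raccoo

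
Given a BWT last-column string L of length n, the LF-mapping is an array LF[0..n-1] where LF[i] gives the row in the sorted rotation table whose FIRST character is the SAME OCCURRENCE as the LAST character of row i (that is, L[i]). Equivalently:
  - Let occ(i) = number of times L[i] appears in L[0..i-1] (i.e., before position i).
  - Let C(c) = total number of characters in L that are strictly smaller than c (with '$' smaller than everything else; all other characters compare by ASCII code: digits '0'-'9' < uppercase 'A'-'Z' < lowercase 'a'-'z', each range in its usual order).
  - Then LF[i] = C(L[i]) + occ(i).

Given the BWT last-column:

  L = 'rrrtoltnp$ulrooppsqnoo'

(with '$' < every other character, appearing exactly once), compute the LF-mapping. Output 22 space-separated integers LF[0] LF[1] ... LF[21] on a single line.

Answer: 14 15 16 19 5 1 20 3 10 0 21 2 17 6 7 11 12 18 13 4 8 9

Derivation:
Char counts: '$':1, 'l':2, 'n':2, 'o':5, 'p':3, 'q':1, 'r':4, 's':1, 't':2, 'u':1
C (first-col start): C('$')=0, C('l')=1, C('n')=3, C('o')=5, C('p')=10, C('q')=13, C('r')=14, C('s')=18, C('t')=19, C('u')=21
L[0]='r': occ=0, LF[0]=C('r')+0=14+0=14
L[1]='r': occ=1, LF[1]=C('r')+1=14+1=15
L[2]='r': occ=2, LF[2]=C('r')+2=14+2=16
L[3]='t': occ=0, LF[3]=C('t')+0=19+0=19
L[4]='o': occ=0, LF[4]=C('o')+0=5+0=5
L[5]='l': occ=0, LF[5]=C('l')+0=1+0=1
L[6]='t': occ=1, LF[6]=C('t')+1=19+1=20
L[7]='n': occ=0, LF[7]=C('n')+0=3+0=3
L[8]='p': occ=0, LF[8]=C('p')+0=10+0=10
L[9]='$': occ=0, LF[9]=C('$')+0=0+0=0
L[10]='u': occ=0, LF[10]=C('u')+0=21+0=21
L[11]='l': occ=1, LF[11]=C('l')+1=1+1=2
L[12]='r': occ=3, LF[12]=C('r')+3=14+3=17
L[13]='o': occ=1, LF[13]=C('o')+1=5+1=6
L[14]='o': occ=2, LF[14]=C('o')+2=5+2=7
L[15]='p': occ=1, LF[15]=C('p')+1=10+1=11
L[16]='p': occ=2, LF[16]=C('p')+2=10+2=12
L[17]='s': occ=0, LF[17]=C('s')+0=18+0=18
L[18]='q': occ=0, LF[18]=C('q')+0=13+0=13
L[19]='n': occ=1, LF[19]=C('n')+1=3+1=4
L[20]='o': occ=3, LF[20]=C('o')+3=5+3=8
L[21]='o': occ=4, LF[21]=C('o')+4=5+4=9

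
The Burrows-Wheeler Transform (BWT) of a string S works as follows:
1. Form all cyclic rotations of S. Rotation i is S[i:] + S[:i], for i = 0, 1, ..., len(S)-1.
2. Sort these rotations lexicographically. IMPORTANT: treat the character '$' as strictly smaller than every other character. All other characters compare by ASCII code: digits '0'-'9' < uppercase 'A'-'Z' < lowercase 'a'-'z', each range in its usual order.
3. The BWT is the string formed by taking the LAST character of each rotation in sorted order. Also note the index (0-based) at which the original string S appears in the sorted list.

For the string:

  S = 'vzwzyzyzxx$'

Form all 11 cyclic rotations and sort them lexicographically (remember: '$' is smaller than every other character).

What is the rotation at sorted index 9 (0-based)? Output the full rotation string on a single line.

Answer: zyzxx$vzwzy

Derivation:
All 11 rotations (rotation i = S[i:]+S[:i]):
  rot[0] = vzwzyzyzxx$
  rot[1] = zwzyzyzxx$v
  rot[2] = wzyzyzxx$vz
  rot[3] = zyzyzxx$vzw
  rot[4] = yzyzxx$vzwz
  rot[5] = zyzxx$vzwzy
  rot[6] = yzxx$vzwzyz
  rot[7] = zxx$vzwzyzy
  rot[8] = xx$vzwzyzyz
  rot[9] = x$vzwzyzyzx
  rot[10] = $vzwzyzyzxx
Sorted (with $ < everything):
  sorted[0] = $vzwzyzyzxx
  sorted[1] = vzwzyzyzxx$
  sorted[2] = wzyzyzxx$vz
  sorted[3] = x$vzwzyzyzx
  sorted[4] = xx$vzwzyzyz
  sorted[5] = yzxx$vzwzyz
  sorted[6] = yzyzxx$vzwz
  sorted[7] = zwzyzyzxx$v
  sorted[8] = zxx$vzwzyzy
  sorted[9] = zyzxx$vzwzy
  sorted[10] = zyzyzxx$vzw
sorted[9] = zyzxx$vzwzy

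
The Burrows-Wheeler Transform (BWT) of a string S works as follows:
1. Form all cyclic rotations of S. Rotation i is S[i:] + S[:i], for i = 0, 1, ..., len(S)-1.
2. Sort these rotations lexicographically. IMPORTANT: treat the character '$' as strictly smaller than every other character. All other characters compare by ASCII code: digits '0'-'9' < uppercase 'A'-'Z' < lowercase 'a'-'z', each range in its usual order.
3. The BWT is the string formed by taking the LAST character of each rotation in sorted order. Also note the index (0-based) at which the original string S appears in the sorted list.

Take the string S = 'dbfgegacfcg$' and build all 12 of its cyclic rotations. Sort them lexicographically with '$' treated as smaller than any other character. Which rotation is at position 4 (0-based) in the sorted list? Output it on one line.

Answer: cg$dbfgegacf

Derivation:
All 12 rotations (rotation i = S[i:]+S[:i]):
  rot[0] = dbfgegacfcg$
  rot[1] = bfgegacfcg$d
  rot[2] = fgegacfcg$db
  rot[3] = gegacfcg$dbf
  rot[4] = egacfcg$dbfg
  rot[5] = gacfcg$dbfge
  rot[6] = acfcg$dbfgeg
  rot[7] = cfcg$dbfgega
  rot[8] = fcg$dbfgegac
  rot[9] = cg$dbfgegacf
  rot[10] = g$dbfgegacfc
  rot[11] = $dbfgegacfcg
Sorted (with $ < everything):
  sorted[0] = $dbfgegacfcg
  sorted[1] = acfcg$dbfgeg
  sorted[2] = bfgegacfcg$d
  sorted[3] = cfcg$dbfgega
  sorted[4] = cg$dbfgegacf
  sorted[5] = dbfgegacfcg$
  sorted[6] = egacfcg$dbfg
  sorted[7] = fcg$dbfgegac
  sorted[8] = fgegacfcg$db
  sorted[9] = g$dbfgegacfc
  sorted[10] = gacfcg$dbfge
  sorted[11] = gegacfcg$dbf
sorted[4] = cg$dbfgegacf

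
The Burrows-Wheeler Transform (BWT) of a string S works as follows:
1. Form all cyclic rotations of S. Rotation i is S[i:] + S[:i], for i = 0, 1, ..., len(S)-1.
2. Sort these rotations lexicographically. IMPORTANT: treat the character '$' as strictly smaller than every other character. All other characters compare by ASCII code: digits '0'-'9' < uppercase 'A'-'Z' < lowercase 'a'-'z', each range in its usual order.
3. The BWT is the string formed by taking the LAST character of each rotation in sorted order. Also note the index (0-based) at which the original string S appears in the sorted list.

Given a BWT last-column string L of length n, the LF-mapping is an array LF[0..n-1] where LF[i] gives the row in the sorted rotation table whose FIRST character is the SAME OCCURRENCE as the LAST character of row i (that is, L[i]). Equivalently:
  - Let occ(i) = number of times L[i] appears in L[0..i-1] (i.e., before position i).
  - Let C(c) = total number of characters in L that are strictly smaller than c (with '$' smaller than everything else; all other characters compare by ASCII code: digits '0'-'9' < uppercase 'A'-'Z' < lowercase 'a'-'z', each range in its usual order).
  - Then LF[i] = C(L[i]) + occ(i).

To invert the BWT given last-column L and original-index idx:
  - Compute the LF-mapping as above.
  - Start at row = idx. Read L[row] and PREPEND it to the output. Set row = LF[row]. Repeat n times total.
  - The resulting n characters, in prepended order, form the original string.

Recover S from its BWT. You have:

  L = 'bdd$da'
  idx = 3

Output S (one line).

LF mapping: 2 3 4 0 5 1
Walk LF starting at row 3, prepending L[row]:
  step 1: row=3, L[3]='$', prepend. Next row=LF[3]=0
  step 2: row=0, L[0]='b', prepend. Next row=LF[0]=2
  step 3: row=2, L[2]='d', prepend. Next row=LF[2]=4
  step 4: row=4, L[4]='d', prepend. Next row=LF[4]=5
  step 5: row=5, L[5]='a', prepend. Next row=LF[5]=1
  step 6: row=1, L[1]='d', prepend. Next row=LF[1]=3
Reversed output: daddb$

Answer: daddb$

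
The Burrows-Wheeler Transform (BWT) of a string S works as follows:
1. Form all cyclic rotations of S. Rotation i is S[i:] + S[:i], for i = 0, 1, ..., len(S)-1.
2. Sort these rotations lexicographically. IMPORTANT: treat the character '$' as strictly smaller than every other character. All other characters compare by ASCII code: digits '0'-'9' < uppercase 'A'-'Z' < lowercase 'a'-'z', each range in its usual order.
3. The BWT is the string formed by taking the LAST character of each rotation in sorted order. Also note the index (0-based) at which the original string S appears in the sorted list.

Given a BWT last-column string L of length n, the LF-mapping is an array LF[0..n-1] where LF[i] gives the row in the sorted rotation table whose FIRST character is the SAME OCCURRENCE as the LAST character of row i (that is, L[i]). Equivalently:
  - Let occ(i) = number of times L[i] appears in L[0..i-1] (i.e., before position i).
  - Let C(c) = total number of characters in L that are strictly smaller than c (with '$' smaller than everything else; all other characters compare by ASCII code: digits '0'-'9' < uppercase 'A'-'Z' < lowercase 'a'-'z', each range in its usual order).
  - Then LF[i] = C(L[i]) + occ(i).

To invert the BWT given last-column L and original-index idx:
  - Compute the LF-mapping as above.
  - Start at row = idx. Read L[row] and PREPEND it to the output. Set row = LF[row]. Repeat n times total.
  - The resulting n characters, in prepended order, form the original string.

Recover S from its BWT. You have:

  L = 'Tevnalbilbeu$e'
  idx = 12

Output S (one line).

Answer: unbelievableT$

Derivation:
LF mapping: 1 5 13 11 2 9 3 8 10 4 6 12 0 7
Walk LF starting at row 12, prepending L[row]:
  step 1: row=12, L[12]='$', prepend. Next row=LF[12]=0
  step 2: row=0, L[0]='T', prepend. Next row=LF[0]=1
  step 3: row=1, L[1]='e', prepend. Next row=LF[1]=5
  step 4: row=5, L[5]='l', prepend. Next row=LF[5]=9
  step 5: row=9, L[9]='b', prepend. Next row=LF[9]=4
  step 6: row=4, L[4]='a', prepend. Next row=LF[4]=2
  step 7: row=2, L[2]='v', prepend. Next row=LF[2]=13
  step 8: row=13, L[13]='e', prepend. Next row=LF[13]=7
  step 9: row=7, L[7]='i', prepend. Next row=LF[7]=8
  step 10: row=8, L[8]='l', prepend. Next row=LF[8]=10
  step 11: row=10, L[10]='e', prepend. Next row=LF[10]=6
  step 12: row=6, L[6]='b', prepend. Next row=LF[6]=3
  step 13: row=3, L[3]='n', prepend. Next row=LF[3]=11
  step 14: row=11, L[11]='u', prepend. Next row=LF[11]=12
Reversed output: unbelievableT$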